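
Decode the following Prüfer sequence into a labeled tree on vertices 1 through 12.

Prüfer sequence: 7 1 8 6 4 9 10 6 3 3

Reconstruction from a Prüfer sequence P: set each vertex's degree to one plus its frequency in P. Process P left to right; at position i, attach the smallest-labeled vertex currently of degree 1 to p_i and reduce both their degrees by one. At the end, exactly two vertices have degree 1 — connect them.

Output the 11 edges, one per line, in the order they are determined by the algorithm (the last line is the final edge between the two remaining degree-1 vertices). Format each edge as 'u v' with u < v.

Initial degrees: {1:2, 2:1, 3:3, 4:2, 5:1, 6:3, 7:2, 8:2, 9:2, 10:2, 11:1, 12:1}
Step 1: smallest deg-1 vertex = 2, p_1 = 7. Add edge {2,7}. Now deg[2]=0, deg[7]=1.
Step 2: smallest deg-1 vertex = 5, p_2 = 1. Add edge {1,5}. Now deg[5]=0, deg[1]=1.
Step 3: smallest deg-1 vertex = 1, p_3 = 8. Add edge {1,8}. Now deg[1]=0, deg[8]=1.
Step 4: smallest deg-1 vertex = 7, p_4 = 6. Add edge {6,7}. Now deg[7]=0, deg[6]=2.
Step 5: smallest deg-1 vertex = 8, p_5 = 4. Add edge {4,8}. Now deg[8]=0, deg[4]=1.
Step 6: smallest deg-1 vertex = 4, p_6 = 9. Add edge {4,9}. Now deg[4]=0, deg[9]=1.
Step 7: smallest deg-1 vertex = 9, p_7 = 10. Add edge {9,10}. Now deg[9]=0, deg[10]=1.
Step 8: smallest deg-1 vertex = 10, p_8 = 6. Add edge {6,10}. Now deg[10]=0, deg[6]=1.
Step 9: smallest deg-1 vertex = 6, p_9 = 3. Add edge {3,6}. Now deg[6]=0, deg[3]=2.
Step 10: smallest deg-1 vertex = 11, p_10 = 3. Add edge {3,11}. Now deg[11]=0, deg[3]=1.
Final: two remaining deg-1 vertices are 3, 12. Add edge {3,12}.

Answer: 2 7
1 5
1 8
6 7
4 8
4 9
9 10
6 10
3 6
3 11
3 12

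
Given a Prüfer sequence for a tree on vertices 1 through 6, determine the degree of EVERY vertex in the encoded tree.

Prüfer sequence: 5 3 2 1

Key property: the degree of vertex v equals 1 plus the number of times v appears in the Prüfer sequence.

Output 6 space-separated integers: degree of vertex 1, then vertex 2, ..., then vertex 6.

p_1 = 5: count[5] becomes 1
p_2 = 3: count[3] becomes 1
p_3 = 2: count[2] becomes 1
p_4 = 1: count[1] becomes 1
Degrees (1 + count): deg[1]=1+1=2, deg[2]=1+1=2, deg[3]=1+1=2, deg[4]=1+0=1, deg[5]=1+1=2, deg[6]=1+0=1

Answer: 2 2 2 1 2 1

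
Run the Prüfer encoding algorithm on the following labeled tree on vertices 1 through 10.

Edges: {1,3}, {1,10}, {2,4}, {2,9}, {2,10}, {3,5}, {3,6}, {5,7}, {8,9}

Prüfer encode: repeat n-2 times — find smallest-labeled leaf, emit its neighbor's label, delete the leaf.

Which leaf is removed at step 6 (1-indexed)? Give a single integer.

Answer: 1

Derivation:
Step 1: current leaves = {4,6,7,8}. Remove leaf 4 (neighbor: 2).
Step 2: current leaves = {6,7,8}. Remove leaf 6 (neighbor: 3).
Step 3: current leaves = {7,8}. Remove leaf 7 (neighbor: 5).
Step 4: current leaves = {5,8}. Remove leaf 5 (neighbor: 3).
Step 5: current leaves = {3,8}. Remove leaf 3 (neighbor: 1).
Step 6: current leaves = {1,8}. Remove leaf 1 (neighbor: 10).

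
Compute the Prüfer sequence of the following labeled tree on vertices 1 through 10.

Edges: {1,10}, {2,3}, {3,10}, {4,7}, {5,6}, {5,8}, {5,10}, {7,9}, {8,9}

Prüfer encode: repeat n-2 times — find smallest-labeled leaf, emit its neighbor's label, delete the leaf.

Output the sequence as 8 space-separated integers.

Step 1: leaves = {1,2,4,6}. Remove smallest leaf 1, emit neighbor 10.
Step 2: leaves = {2,4,6}. Remove smallest leaf 2, emit neighbor 3.
Step 3: leaves = {3,4,6}. Remove smallest leaf 3, emit neighbor 10.
Step 4: leaves = {4,6,10}. Remove smallest leaf 4, emit neighbor 7.
Step 5: leaves = {6,7,10}. Remove smallest leaf 6, emit neighbor 5.
Step 6: leaves = {7,10}. Remove smallest leaf 7, emit neighbor 9.
Step 7: leaves = {9,10}. Remove smallest leaf 9, emit neighbor 8.
Step 8: leaves = {8,10}. Remove smallest leaf 8, emit neighbor 5.
Done: 2 vertices remain (5, 10). Sequence = [10 3 10 7 5 9 8 5]

Answer: 10 3 10 7 5 9 8 5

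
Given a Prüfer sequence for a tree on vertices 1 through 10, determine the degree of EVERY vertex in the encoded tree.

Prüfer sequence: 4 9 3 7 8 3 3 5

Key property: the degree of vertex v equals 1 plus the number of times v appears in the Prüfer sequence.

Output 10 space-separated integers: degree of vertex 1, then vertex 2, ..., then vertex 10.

Answer: 1 1 4 2 2 1 2 2 2 1

Derivation:
p_1 = 4: count[4] becomes 1
p_2 = 9: count[9] becomes 1
p_3 = 3: count[3] becomes 1
p_4 = 7: count[7] becomes 1
p_5 = 8: count[8] becomes 1
p_6 = 3: count[3] becomes 2
p_7 = 3: count[3] becomes 3
p_8 = 5: count[5] becomes 1
Degrees (1 + count): deg[1]=1+0=1, deg[2]=1+0=1, deg[3]=1+3=4, deg[4]=1+1=2, deg[5]=1+1=2, deg[6]=1+0=1, deg[7]=1+1=2, deg[8]=1+1=2, deg[9]=1+1=2, deg[10]=1+0=1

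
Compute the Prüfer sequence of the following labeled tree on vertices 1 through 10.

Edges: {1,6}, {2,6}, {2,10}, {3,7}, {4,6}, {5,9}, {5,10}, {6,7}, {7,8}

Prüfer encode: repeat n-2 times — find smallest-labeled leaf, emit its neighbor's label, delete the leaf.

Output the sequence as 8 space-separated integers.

Step 1: leaves = {1,3,4,8,9}. Remove smallest leaf 1, emit neighbor 6.
Step 2: leaves = {3,4,8,9}. Remove smallest leaf 3, emit neighbor 7.
Step 3: leaves = {4,8,9}. Remove smallest leaf 4, emit neighbor 6.
Step 4: leaves = {8,9}. Remove smallest leaf 8, emit neighbor 7.
Step 5: leaves = {7,9}. Remove smallest leaf 7, emit neighbor 6.
Step 6: leaves = {6,9}. Remove smallest leaf 6, emit neighbor 2.
Step 7: leaves = {2,9}. Remove smallest leaf 2, emit neighbor 10.
Step 8: leaves = {9,10}. Remove smallest leaf 9, emit neighbor 5.
Done: 2 vertices remain (5, 10). Sequence = [6 7 6 7 6 2 10 5]

Answer: 6 7 6 7 6 2 10 5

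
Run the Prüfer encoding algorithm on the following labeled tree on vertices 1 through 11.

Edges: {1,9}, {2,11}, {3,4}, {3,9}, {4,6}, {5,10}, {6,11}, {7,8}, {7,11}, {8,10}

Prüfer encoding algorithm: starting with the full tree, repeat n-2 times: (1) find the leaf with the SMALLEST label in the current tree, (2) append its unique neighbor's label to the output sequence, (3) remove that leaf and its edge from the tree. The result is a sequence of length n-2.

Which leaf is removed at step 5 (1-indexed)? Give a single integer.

Step 1: current leaves = {1,2,5}. Remove leaf 1 (neighbor: 9).
Step 2: current leaves = {2,5,9}. Remove leaf 2 (neighbor: 11).
Step 3: current leaves = {5,9}. Remove leaf 5 (neighbor: 10).
Step 4: current leaves = {9,10}. Remove leaf 9 (neighbor: 3).
Step 5: current leaves = {3,10}. Remove leaf 3 (neighbor: 4).

Answer: 3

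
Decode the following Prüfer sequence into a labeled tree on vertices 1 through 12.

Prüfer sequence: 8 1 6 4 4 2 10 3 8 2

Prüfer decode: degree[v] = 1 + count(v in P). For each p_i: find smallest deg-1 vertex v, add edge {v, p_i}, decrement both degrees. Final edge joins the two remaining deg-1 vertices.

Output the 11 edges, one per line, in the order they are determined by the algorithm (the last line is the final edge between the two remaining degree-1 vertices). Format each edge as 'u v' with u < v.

Answer: 5 8
1 7
1 6
4 6
4 9
2 4
10 11
3 10
3 8
2 8
2 12

Derivation:
Initial degrees: {1:2, 2:3, 3:2, 4:3, 5:1, 6:2, 7:1, 8:3, 9:1, 10:2, 11:1, 12:1}
Step 1: smallest deg-1 vertex = 5, p_1 = 8. Add edge {5,8}. Now deg[5]=0, deg[8]=2.
Step 2: smallest deg-1 vertex = 7, p_2 = 1. Add edge {1,7}. Now deg[7]=0, deg[1]=1.
Step 3: smallest deg-1 vertex = 1, p_3 = 6. Add edge {1,6}. Now deg[1]=0, deg[6]=1.
Step 4: smallest deg-1 vertex = 6, p_4 = 4. Add edge {4,6}. Now deg[6]=0, deg[4]=2.
Step 5: smallest deg-1 vertex = 9, p_5 = 4. Add edge {4,9}. Now deg[9]=0, deg[4]=1.
Step 6: smallest deg-1 vertex = 4, p_6 = 2. Add edge {2,4}. Now deg[4]=0, deg[2]=2.
Step 7: smallest deg-1 vertex = 11, p_7 = 10. Add edge {10,11}. Now deg[11]=0, deg[10]=1.
Step 8: smallest deg-1 vertex = 10, p_8 = 3. Add edge {3,10}. Now deg[10]=0, deg[3]=1.
Step 9: smallest deg-1 vertex = 3, p_9 = 8. Add edge {3,8}. Now deg[3]=0, deg[8]=1.
Step 10: smallest deg-1 vertex = 8, p_10 = 2. Add edge {2,8}. Now deg[8]=0, deg[2]=1.
Final: two remaining deg-1 vertices are 2, 12. Add edge {2,12}.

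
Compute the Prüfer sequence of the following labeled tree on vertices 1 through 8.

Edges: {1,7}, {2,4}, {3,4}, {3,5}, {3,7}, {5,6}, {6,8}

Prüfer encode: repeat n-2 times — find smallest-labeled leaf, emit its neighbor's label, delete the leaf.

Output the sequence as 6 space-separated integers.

Answer: 7 4 3 3 5 6

Derivation:
Step 1: leaves = {1,2,8}. Remove smallest leaf 1, emit neighbor 7.
Step 2: leaves = {2,7,8}. Remove smallest leaf 2, emit neighbor 4.
Step 3: leaves = {4,7,8}. Remove smallest leaf 4, emit neighbor 3.
Step 4: leaves = {7,8}. Remove smallest leaf 7, emit neighbor 3.
Step 5: leaves = {3,8}. Remove smallest leaf 3, emit neighbor 5.
Step 6: leaves = {5,8}. Remove smallest leaf 5, emit neighbor 6.
Done: 2 vertices remain (6, 8). Sequence = [7 4 3 3 5 6]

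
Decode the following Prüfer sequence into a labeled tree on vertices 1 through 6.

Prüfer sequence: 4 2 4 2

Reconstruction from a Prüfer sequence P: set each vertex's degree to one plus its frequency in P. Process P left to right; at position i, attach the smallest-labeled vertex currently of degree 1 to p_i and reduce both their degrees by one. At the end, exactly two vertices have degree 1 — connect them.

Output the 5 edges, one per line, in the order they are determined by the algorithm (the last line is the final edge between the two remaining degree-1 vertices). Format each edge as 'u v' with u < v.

Initial degrees: {1:1, 2:3, 3:1, 4:3, 5:1, 6:1}
Step 1: smallest deg-1 vertex = 1, p_1 = 4. Add edge {1,4}. Now deg[1]=0, deg[4]=2.
Step 2: smallest deg-1 vertex = 3, p_2 = 2. Add edge {2,3}. Now deg[3]=0, deg[2]=2.
Step 3: smallest deg-1 vertex = 5, p_3 = 4. Add edge {4,5}. Now deg[5]=0, deg[4]=1.
Step 4: smallest deg-1 vertex = 4, p_4 = 2. Add edge {2,4}. Now deg[4]=0, deg[2]=1.
Final: two remaining deg-1 vertices are 2, 6. Add edge {2,6}.

Answer: 1 4
2 3
4 5
2 4
2 6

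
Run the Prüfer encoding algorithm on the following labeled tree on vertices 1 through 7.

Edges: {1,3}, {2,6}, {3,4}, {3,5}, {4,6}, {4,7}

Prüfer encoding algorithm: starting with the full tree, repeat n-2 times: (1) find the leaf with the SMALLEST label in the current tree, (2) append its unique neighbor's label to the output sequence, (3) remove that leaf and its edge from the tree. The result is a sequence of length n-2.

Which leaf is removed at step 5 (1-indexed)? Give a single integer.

Step 1: current leaves = {1,2,5,7}. Remove leaf 1 (neighbor: 3).
Step 2: current leaves = {2,5,7}. Remove leaf 2 (neighbor: 6).
Step 3: current leaves = {5,6,7}. Remove leaf 5 (neighbor: 3).
Step 4: current leaves = {3,6,7}. Remove leaf 3 (neighbor: 4).
Step 5: current leaves = {6,7}. Remove leaf 6 (neighbor: 4).

Answer: 6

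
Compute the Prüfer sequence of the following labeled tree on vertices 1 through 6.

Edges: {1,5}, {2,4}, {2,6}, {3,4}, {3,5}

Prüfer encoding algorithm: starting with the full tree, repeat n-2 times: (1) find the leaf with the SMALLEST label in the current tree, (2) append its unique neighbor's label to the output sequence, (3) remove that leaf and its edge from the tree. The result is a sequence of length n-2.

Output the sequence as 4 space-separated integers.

Answer: 5 3 4 2

Derivation:
Step 1: leaves = {1,6}. Remove smallest leaf 1, emit neighbor 5.
Step 2: leaves = {5,6}. Remove smallest leaf 5, emit neighbor 3.
Step 3: leaves = {3,6}. Remove smallest leaf 3, emit neighbor 4.
Step 4: leaves = {4,6}. Remove smallest leaf 4, emit neighbor 2.
Done: 2 vertices remain (2, 6). Sequence = [5 3 4 2]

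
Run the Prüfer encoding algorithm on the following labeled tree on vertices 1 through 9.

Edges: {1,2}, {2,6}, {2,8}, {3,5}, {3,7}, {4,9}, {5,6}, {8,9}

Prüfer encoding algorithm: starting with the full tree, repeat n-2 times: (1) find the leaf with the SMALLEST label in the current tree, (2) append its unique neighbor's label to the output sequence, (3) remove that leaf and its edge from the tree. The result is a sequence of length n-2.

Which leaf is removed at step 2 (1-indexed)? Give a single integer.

Answer: 4

Derivation:
Step 1: current leaves = {1,4,7}. Remove leaf 1 (neighbor: 2).
Step 2: current leaves = {4,7}. Remove leaf 4 (neighbor: 9).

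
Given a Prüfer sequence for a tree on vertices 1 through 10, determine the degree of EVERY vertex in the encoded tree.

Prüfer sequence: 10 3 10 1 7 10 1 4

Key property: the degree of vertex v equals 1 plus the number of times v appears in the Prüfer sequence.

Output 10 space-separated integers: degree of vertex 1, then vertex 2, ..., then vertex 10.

p_1 = 10: count[10] becomes 1
p_2 = 3: count[3] becomes 1
p_3 = 10: count[10] becomes 2
p_4 = 1: count[1] becomes 1
p_5 = 7: count[7] becomes 1
p_6 = 10: count[10] becomes 3
p_7 = 1: count[1] becomes 2
p_8 = 4: count[4] becomes 1
Degrees (1 + count): deg[1]=1+2=3, deg[2]=1+0=1, deg[3]=1+1=2, deg[4]=1+1=2, deg[5]=1+0=1, deg[6]=1+0=1, deg[7]=1+1=2, deg[8]=1+0=1, deg[9]=1+0=1, deg[10]=1+3=4

Answer: 3 1 2 2 1 1 2 1 1 4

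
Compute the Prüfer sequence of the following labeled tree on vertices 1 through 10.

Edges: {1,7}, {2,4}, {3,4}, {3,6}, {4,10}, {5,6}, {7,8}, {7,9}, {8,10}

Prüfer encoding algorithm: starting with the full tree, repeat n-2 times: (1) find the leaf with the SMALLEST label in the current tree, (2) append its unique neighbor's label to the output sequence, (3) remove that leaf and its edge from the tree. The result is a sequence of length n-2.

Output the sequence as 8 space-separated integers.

Step 1: leaves = {1,2,5,9}. Remove smallest leaf 1, emit neighbor 7.
Step 2: leaves = {2,5,9}. Remove smallest leaf 2, emit neighbor 4.
Step 3: leaves = {5,9}. Remove smallest leaf 5, emit neighbor 6.
Step 4: leaves = {6,9}. Remove smallest leaf 6, emit neighbor 3.
Step 5: leaves = {3,9}. Remove smallest leaf 3, emit neighbor 4.
Step 6: leaves = {4,9}. Remove smallest leaf 4, emit neighbor 10.
Step 7: leaves = {9,10}. Remove smallest leaf 9, emit neighbor 7.
Step 8: leaves = {7,10}. Remove smallest leaf 7, emit neighbor 8.
Done: 2 vertices remain (8, 10). Sequence = [7 4 6 3 4 10 7 8]

Answer: 7 4 6 3 4 10 7 8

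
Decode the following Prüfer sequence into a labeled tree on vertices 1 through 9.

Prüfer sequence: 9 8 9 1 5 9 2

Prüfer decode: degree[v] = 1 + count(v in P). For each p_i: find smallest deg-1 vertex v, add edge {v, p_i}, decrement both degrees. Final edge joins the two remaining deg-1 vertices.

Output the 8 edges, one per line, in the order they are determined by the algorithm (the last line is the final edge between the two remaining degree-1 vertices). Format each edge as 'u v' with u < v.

Initial degrees: {1:2, 2:2, 3:1, 4:1, 5:2, 6:1, 7:1, 8:2, 9:4}
Step 1: smallest deg-1 vertex = 3, p_1 = 9. Add edge {3,9}. Now deg[3]=0, deg[9]=3.
Step 2: smallest deg-1 vertex = 4, p_2 = 8. Add edge {4,8}. Now deg[4]=0, deg[8]=1.
Step 3: smallest deg-1 vertex = 6, p_3 = 9. Add edge {6,9}. Now deg[6]=0, deg[9]=2.
Step 4: smallest deg-1 vertex = 7, p_4 = 1. Add edge {1,7}. Now deg[7]=0, deg[1]=1.
Step 5: smallest deg-1 vertex = 1, p_5 = 5. Add edge {1,5}. Now deg[1]=0, deg[5]=1.
Step 6: smallest deg-1 vertex = 5, p_6 = 9. Add edge {5,9}. Now deg[5]=0, deg[9]=1.
Step 7: smallest deg-1 vertex = 8, p_7 = 2. Add edge {2,8}. Now deg[8]=0, deg[2]=1.
Final: two remaining deg-1 vertices are 2, 9. Add edge {2,9}.

Answer: 3 9
4 8
6 9
1 7
1 5
5 9
2 8
2 9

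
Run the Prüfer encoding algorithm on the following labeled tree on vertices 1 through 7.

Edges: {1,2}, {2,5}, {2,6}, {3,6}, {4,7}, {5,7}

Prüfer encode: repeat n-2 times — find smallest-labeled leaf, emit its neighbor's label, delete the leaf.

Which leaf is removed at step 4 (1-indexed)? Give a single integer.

Answer: 6

Derivation:
Step 1: current leaves = {1,3,4}. Remove leaf 1 (neighbor: 2).
Step 2: current leaves = {3,4}. Remove leaf 3 (neighbor: 6).
Step 3: current leaves = {4,6}. Remove leaf 4 (neighbor: 7).
Step 4: current leaves = {6,7}. Remove leaf 6 (neighbor: 2).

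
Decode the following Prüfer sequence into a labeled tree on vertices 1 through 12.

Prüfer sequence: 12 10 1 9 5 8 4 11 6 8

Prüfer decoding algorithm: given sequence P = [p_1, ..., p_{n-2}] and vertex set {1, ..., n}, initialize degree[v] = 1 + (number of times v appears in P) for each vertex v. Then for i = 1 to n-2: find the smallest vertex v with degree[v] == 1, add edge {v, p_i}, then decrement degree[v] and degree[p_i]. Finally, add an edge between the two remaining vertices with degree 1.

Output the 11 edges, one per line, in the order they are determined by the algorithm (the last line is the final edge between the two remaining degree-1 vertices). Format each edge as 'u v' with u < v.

Answer: 2 12
3 10
1 7
1 9
5 9
5 8
4 10
4 11
6 11
6 8
8 12

Derivation:
Initial degrees: {1:2, 2:1, 3:1, 4:2, 5:2, 6:2, 7:1, 8:3, 9:2, 10:2, 11:2, 12:2}
Step 1: smallest deg-1 vertex = 2, p_1 = 12. Add edge {2,12}. Now deg[2]=0, deg[12]=1.
Step 2: smallest deg-1 vertex = 3, p_2 = 10. Add edge {3,10}. Now deg[3]=0, deg[10]=1.
Step 3: smallest deg-1 vertex = 7, p_3 = 1. Add edge {1,7}. Now deg[7]=0, deg[1]=1.
Step 4: smallest deg-1 vertex = 1, p_4 = 9. Add edge {1,9}. Now deg[1]=0, deg[9]=1.
Step 5: smallest deg-1 vertex = 9, p_5 = 5. Add edge {5,9}. Now deg[9]=0, deg[5]=1.
Step 6: smallest deg-1 vertex = 5, p_6 = 8. Add edge {5,8}. Now deg[5]=0, deg[8]=2.
Step 7: smallest deg-1 vertex = 10, p_7 = 4. Add edge {4,10}. Now deg[10]=0, deg[4]=1.
Step 8: smallest deg-1 vertex = 4, p_8 = 11. Add edge {4,11}. Now deg[4]=0, deg[11]=1.
Step 9: smallest deg-1 vertex = 11, p_9 = 6. Add edge {6,11}. Now deg[11]=0, deg[6]=1.
Step 10: smallest deg-1 vertex = 6, p_10 = 8. Add edge {6,8}. Now deg[6]=0, deg[8]=1.
Final: two remaining deg-1 vertices are 8, 12. Add edge {8,12}.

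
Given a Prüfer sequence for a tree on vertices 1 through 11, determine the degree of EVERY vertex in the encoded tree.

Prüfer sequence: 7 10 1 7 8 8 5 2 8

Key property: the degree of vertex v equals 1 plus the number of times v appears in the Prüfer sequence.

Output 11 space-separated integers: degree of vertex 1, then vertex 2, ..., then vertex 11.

p_1 = 7: count[7] becomes 1
p_2 = 10: count[10] becomes 1
p_3 = 1: count[1] becomes 1
p_4 = 7: count[7] becomes 2
p_5 = 8: count[8] becomes 1
p_6 = 8: count[8] becomes 2
p_7 = 5: count[5] becomes 1
p_8 = 2: count[2] becomes 1
p_9 = 8: count[8] becomes 3
Degrees (1 + count): deg[1]=1+1=2, deg[2]=1+1=2, deg[3]=1+0=1, deg[4]=1+0=1, deg[5]=1+1=2, deg[6]=1+0=1, deg[7]=1+2=3, deg[8]=1+3=4, deg[9]=1+0=1, deg[10]=1+1=2, deg[11]=1+0=1

Answer: 2 2 1 1 2 1 3 4 1 2 1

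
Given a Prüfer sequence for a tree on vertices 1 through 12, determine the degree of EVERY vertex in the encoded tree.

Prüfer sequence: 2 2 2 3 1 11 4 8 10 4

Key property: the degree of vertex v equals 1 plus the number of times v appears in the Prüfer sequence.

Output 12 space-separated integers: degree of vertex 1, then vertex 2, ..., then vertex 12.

p_1 = 2: count[2] becomes 1
p_2 = 2: count[2] becomes 2
p_3 = 2: count[2] becomes 3
p_4 = 3: count[3] becomes 1
p_5 = 1: count[1] becomes 1
p_6 = 11: count[11] becomes 1
p_7 = 4: count[4] becomes 1
p_8 = 8: count[8] becomes 1
p_9 = 10: count[10] becomes 1
p_10 = 4: count[4] becomes 2
Degrees (1 + count): deg[1]=1+1=2, deg[2]=1+3=4, deg[3]=1+1=2, deg[4]=1+2=3, deg[5]=1+0=1, deg[6]=1+0=1, deg[7]=1+0=1, deg[8]=1+1=2, deg[9]=1+0=1, deg[10]=1+1=2, deg[11]=1+1=2, deg[12]=1+0=1

Answer: 2 4 2 3 1 1 1 2 1 2 2 1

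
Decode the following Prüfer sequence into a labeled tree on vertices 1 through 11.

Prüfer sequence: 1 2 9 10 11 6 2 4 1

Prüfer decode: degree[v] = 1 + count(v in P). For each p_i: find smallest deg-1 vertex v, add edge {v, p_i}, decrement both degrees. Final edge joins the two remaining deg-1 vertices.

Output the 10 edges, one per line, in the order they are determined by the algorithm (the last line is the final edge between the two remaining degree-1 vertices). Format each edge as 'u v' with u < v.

Initial degrees: {1:3, 2:3, 3:1, 4:2, 5:1, 6:2, 7:1, 8:1, 9:2, 10:2, 11:2}
Step 1: smallest deg-1 vertex = 3, p_1 = 1. Add edge {1,3}. Now deg[3]=0, deg[1]=2.
Step 2: smallest deg-1 vertex = 5, p_2 = 2. Add edge {2,5}. Now deg[5]=0, deg[2]=2.
Step 3: smallest deg-1 vertex = 7, p_3 = 9. Add edge {7,9}. Now deg[7]=0, deg[9]=1.
Step 4: smallest deg-1 vertex = 8, p_4 = 10. Add edge {8,10}. Now deg[8]=0, deg[10]=1.
Step 5: smallest deg-1 vertex = 9, p_5 = 11. Add edge {9,11}. Now deg[9]=0, deg[11]=1.
Step 6: smallest deg-1 vertex = 10, p_6 = 6. Add edge {6,10}. Now deg[10]=0, deg[6]=1.
Step 7: smallest deg-1 vertex = 6, p_7 = 2. Add edge {2,6}. Now deg[6]=0, deg[2]=1.
Step 8: smallest deg-1 vertex = 2, p_8 = 4. Add edge {2,4}. Now deg[2]=0, deg[4]=1.
Step 9: smallest deg-1 vertex = 4, p_9 = 1. Add edge {1,4}. Now deg[4]=0, deg[1]=1.
Final: two remaining deg-1 vertices are 1, 11. Add edge {1,11}.

Answer: 1 3
2 5
7 9
8 10
9 11
6 10
2 6
2 4
1 4
1 11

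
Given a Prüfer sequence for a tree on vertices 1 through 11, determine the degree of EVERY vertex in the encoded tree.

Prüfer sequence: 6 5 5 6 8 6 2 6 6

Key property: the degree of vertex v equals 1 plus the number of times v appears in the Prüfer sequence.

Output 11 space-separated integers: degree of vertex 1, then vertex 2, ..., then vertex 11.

p_1 = 6: count[6] becomes 1
p_2 = 5: count[5] becomes 1
p_3 = 5: count[5] becomes 2
p_4 = 6: count[6] becomes 2
p_5 = 8: count[8] becomes 1
p_6 = 6: count[6] becomes 3
p_7 = 2: count[2] becomes 1
p_8 = 6: count[6] becomes 4
p_9 = 6: count[6] becomes 5
Degrees (1 + count): deg[1]=1+0=1, deg[2]=1+1=2, deg[3]=1+0=1, deg[4]=1+0=1, deg[5]=1+2=3, deg[6]=1+5=6, deg[7]=1+0=1, deg[8]=1+1=2, deg[9]=1+0=1, deg[10]=1+0=1, deg[11]=1+0=1

Answer: 1 2 1 1 3 6 1 2 1 1 1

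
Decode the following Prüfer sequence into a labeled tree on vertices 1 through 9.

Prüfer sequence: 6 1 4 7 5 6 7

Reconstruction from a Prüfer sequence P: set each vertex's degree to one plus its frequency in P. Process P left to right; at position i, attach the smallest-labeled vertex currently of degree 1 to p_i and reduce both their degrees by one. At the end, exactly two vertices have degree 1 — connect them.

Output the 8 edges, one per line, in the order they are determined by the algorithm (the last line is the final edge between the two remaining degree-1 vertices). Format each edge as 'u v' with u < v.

Initial degrees: {1:2, 2:1, 3:1, 4:2, 5:2, 6:3, 7:3, 8:1, 9:1}
Step 1: smallest deg-1 vertex = 2, p_1 = 6. Add edge {2,6}. Now deg[2]=0, deg[6]=2.
Step 2: smallest deg-1 vertex = 3, p_2 = 1. Add edge {1,3}. Now deg[3]=0, deg[1]=1.
Step 3: smallest deg-1 vertex = 1, p_3 = 4. Add edge {1,4}. Now deg[1]=0, deg[4]=1.
Step 4: smallest deg-1 vertex = 4, p_4 = 7. Add edge {4,7}. Now deg[4]=0, deg[7]=2.
Step 5: smallest deg-1 vertex = 8, p_5 = 5. Add edge {5,8}. Now deg[8]=0, deg[5]=1.
Step 6: smallest deg-1 vertex = 5, p_6 = 6. Add edge {5,6}. Now deg[5]=0, deg[6]=1.
Step 7: smallest deg-1 vertex = 6, p_7 = 7. Add edge {6,7}. Now deg[6]=0, deg[7]=1.
Final: two remaining deg-1 vertices are 7, 9. Add edge {7,9}.

Answer: 2 6
1 3
1 4
4 7
5 8
5 6
6 7
7 9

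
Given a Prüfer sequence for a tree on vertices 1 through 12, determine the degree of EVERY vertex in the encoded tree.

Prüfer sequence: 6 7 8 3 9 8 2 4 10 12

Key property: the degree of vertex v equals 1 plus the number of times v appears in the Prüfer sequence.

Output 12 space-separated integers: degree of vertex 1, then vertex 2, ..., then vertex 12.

p_1 = 6: count[6] becomes 1
p_2 = 7: count[7] becomes 1
p_3 = 8: count[8] becomes 1
p_4 = 3: count[3] becomes 1
p_5 = 9: count[9] becomes 1
p_6 = 8: count[8] becomes 2
p_7 = 2: count[2] becomes 1
p_8 = 4: count[4] becomes 1
p_9 = 10: count[10] becomes 1
p_10 = 12: count[12] becomes 1
Degrees (1 + count): deg[1]=1+0=1, deg[2]=1+1=2, deg[3]=1+1=2, deg[4]=1+1=2, deg[5]=1+0=1, deg[6]=1+1=2, deg[7]=1+1=2, deg[8]=1+2=3, deg[9]=1+1=2, deg[10]=1+1=2, deg[11]=1+0=1, deg[12]=1+1=2

Answer: 1 2 2 2 1 2 2 3 2 2 1 2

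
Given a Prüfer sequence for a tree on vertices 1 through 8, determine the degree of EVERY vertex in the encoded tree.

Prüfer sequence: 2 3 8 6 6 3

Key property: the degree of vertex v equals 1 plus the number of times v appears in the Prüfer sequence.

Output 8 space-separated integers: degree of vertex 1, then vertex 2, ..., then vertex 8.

Answer: 1 2 3 1 1 3 1 2

Derivation:
p_1 = 2: count[2] becomes 1
p_2 = 3: count[3] becomes 1
p_3 = 8: count[8] becomes 1
p_4 = 6: count[6] becomes 1
p_5 = 6: count[6] becomes 2
p_6 = 3: count[3] becomes 2
Degrees (1 + count): deg[1]=1+0=1, deg[2]=1+1=2, deg[3]=1+2=3, deg[4]=1+0=1, deg[5]=1+0=1, deg[6]=1+2=3, deg[7]=1+0=1, deg[8]=1+1=2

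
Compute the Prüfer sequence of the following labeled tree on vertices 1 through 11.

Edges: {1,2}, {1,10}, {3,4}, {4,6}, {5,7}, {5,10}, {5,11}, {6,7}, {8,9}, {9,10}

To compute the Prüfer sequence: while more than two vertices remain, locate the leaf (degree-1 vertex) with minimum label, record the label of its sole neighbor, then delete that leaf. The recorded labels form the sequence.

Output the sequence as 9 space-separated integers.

Step 1: leaves = {2,3,8,11}. Remove smallest leaf 2, emit neighbor 1.
Step 2: leaves = {1,3,8,11}. Remove smallest leaf 1, emit neighbor 10.
Step 3: leaves = {3,8,11}. Remove smallest leaf 3, emit neighbor 4.
Step 4: leaves = {4,8,11}. Remove smallest leaf 4, emit neighbor 6.
Step 5: leaves = {6,8,11}. Remove smallest leaf 6, emit neighbor 7.
Step 6: leaves = {7,8,11}. Remove smallest leaf 7, emit neighbor 5.
Step 7: leaves = {8,11}. Remove smallest leaf 8, emit neighbor 9.
Step 8: leaves = {9,11}. Remove smallest leaf 9, emit neighbor 10.
Step 9: leaves = {10,11}. Remove smallest leaf 10, emit neighbor 5.
Done: 2 vertices remain (5, 11). Sequence = [1 10 4 6 7 5 9 10 5]

Answer: 1 10 4 6 7 5 9 10 5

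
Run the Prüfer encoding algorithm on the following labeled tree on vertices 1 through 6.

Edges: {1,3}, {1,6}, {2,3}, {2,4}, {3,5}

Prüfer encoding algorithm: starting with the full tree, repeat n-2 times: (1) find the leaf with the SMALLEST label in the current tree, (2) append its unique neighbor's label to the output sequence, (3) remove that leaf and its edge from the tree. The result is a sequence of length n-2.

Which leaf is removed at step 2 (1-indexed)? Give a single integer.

Step 1: current leaves = {4,5,6}. Remove leaf 4 (neighbor: 2).
Step 2: current leaves = {2,5,6}. Remove leaf 2 (neighbor: 3).

Answer: 2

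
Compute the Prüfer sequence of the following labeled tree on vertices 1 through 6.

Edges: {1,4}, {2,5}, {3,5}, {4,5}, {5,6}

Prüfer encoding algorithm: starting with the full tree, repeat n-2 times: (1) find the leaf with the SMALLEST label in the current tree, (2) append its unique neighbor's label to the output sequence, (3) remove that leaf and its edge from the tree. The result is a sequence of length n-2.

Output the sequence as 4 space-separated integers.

Answer: 4 5 5 5

Derivation:
Step 1: leaves = {1,2,3,6}. Remove smallest leaf 1, emit neighbor 4.
Step 2: leaves = {2,3,4,6}. Remove smallest leaf 2, emit neighbor 5.
Step 3: leaves = {3,4,6}. Remove smallest leaf 3, emit neighbor 5.
Step 4: leaves = {4,6}. Remove smallest leaf 4, emit neighbor 5.
Done: 2 vertices remain (5, 6). Sequence = [4 5 5 5]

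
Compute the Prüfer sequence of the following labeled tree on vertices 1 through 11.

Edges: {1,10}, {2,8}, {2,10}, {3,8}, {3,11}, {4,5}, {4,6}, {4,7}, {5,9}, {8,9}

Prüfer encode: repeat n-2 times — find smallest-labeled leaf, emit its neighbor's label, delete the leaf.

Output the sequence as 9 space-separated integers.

Answer: 10 4 4 5 9 8 2 8 3

Derivation:
Step 1: leaves = {1,6,7,11}. Remove smallest leaf 1, emit neighbor 10.
Step 2: leaves = {6,7,10,11}. Remove smallest leaf 6, emit neighbor 4.
Step 3: leaves = {7,10,11}. Remove smallest leaf 7, emit neighbor 4.
Step 4: leaves = {4,10,11}. Remove smallest leaf 4, emit neighbor 5.
Step 5: leaves = {5,10,11}. Remove smallest leaf 5, emit neighbor 9.
Step 6: leaves = {9,10,11}. Remove smallest leaf 9, emit neighbor 8.
Step 7: leaves = {10,11}. Remove smallest leaf 10, emit neighbor 2.
Step 8: leaves = {2,11}. Remove smallest leaf 2, emit neighbor 8.
Step 9: leaves = {8,11}. Remove smallest leaf 8, emit neighbor 3.
Done: 2 vertices remain (3, 11). Sequence = [10 4 4 5 9 8 2 8 3]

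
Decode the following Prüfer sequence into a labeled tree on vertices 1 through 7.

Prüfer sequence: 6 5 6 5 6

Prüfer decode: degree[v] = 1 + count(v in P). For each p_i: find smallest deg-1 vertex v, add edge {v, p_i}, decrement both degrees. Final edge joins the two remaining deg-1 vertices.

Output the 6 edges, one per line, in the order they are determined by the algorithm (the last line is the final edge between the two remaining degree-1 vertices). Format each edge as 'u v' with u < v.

Initial degrees: {1:1, 2:1, 3:1, 4:1, 5:3, 6:4, 7:1}
Step 1: smallest deg-1 vertex = 1, p_1 = 6. Add edge {1,6}. Now deg[1]=0, deg[6]=3.
Step 2: smallest deg-1 vertex = 2, p_2 = 5. Add edge {2,5}. Now deg[2]=0, deg[5]=2.
Step 3: smallest deg-1 vertex = 3, p_3 = 6. Add edge {3,6}. Now deg[3]=0, deg[6]=2.
Step 4: smallest deg-1 vertex = 4, p_4 = 5. Add edge {4,5}. Now deg[4]=0, deg[5]=1.
Step 5: smallest deg-1 vertex = 5, p_5 = 6. Add edge {5,6}. Now deg[5]=0, deg[6]=1.
Final: two remaining deg-1 vertices are 6, 7. Add edge {6,7}.

Answer: 1 6
2 5
3 6
4 5
5 6
6 7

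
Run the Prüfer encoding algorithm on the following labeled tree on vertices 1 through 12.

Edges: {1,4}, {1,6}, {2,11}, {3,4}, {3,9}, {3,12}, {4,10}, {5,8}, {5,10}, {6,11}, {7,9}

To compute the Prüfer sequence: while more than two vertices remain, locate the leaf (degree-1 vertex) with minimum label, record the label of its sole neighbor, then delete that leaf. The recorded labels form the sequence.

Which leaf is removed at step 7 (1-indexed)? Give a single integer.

Answer: 11

Derivation:
Step 1: current leaves = {2,7,8,12}. Remove leaf 2 (neighbor: 11).
Step 2: current leaves = {7,8,11,12}. Remove leaf 7 (neighbor: 9).
Step 3: current leaves = {8,9,11,12}. Remove leaf 8 (neighbor: 5).
Step 4: current leaves = {5,9,11,12}. Remove leaf 5 (neighbor: 10).
Step 5: current leaves = {9,10,11,12}. Remove leaf 9 (neighbor: 3).
Step 6: current leaves = {10,11,12}. Remove leaf 10 (neighbor: 4).
Step 7: current leaves = {11,12}. Remove leaf 11 (neighbor: 6).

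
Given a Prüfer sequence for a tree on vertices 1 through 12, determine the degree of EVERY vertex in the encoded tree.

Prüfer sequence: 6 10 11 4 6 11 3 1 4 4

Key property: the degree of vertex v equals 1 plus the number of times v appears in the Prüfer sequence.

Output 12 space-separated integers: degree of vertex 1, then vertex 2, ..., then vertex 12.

p_1 = 6: count[6] becomes 1
p_2 = 10: count[10] becomes 1
p_3 = 11: count[11] becomes 1
p_4 = 4: count[4] becomes 1
p_5 = 6: count[6] becomes 2
p_6 = 11: count[11] becomes 2
p_7 = 3: count[3] becomes 1
p_8 = 1: count[1] becomes 1
p_9 = 4: count[4] becomes 2
p_10 = 4: count[4] becomes 3
Degrees (1 + count): deg[1]=1+1=2, deg[2]=1+0=1, deg[3]=1+1=2, deg[4]=1+3=4, deg[5]=1+0=1, deg[6]=1+2=3, deg[7]=1+0=1, deg[8]=1+0=1, deg[9]=1+0=1, deg[10]=1+1=2, deg[11]=1+2=3, deg[12]=1+0=1

Answer: 2 1 2 4 1 3 1 1 1 2 3 1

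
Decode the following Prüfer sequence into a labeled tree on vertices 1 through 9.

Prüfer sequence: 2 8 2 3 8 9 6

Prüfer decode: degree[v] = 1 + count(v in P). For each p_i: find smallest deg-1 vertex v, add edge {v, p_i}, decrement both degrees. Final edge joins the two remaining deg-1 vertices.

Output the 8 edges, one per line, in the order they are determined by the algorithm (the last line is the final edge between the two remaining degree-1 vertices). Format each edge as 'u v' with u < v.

Answer: 1 2
4 8
2 5
2 3
3 8
7 9
6 8
6 9

Derivation:
Initial degrees: {1:1, 2:3, 3:2, 4:1, 5:1, 6:2, 7:1, 8:3, 9:2}
Step 1: smallest deg-1 vertex = 1, p_1 = 2. Add edge {1,2}. Now deg[1]=0, deg[2]=2.
Step 2: smallest deg-1 vertex = 4, p_2 = 8. Add edge {4,8}. Now deg[4]=0, deg[8]=2.
Step 3: smallest deg-1 vertex = 5, p_3 = 2. Add edge {2,5}. Now deg[5]=0, deg[2]=1.
Step 4: smallest deg-1 vertex = 2, p_4 = 3. Add edge {2,3}. Now deg[2]=0, deg[3]=1.
Step 5: smallest deg-1 vertex = 3, p_5 = 8. Add edge {3,8}. Now deg[3]=0, deg[8]=1.
Step 6: smallest deg-1 vertex = 7, p_6 = 9. Add edge {7,9}. Now deg[7]=0, deg[9]=1.
Step 7: smallest deg-1 vertex = 8, p_7 = 6. Add edge {6,8}. Now deg[8]=0, deg[6]=1.
Final: two remaining deg-1 vertices are 6, 9. Add edge {6,9}.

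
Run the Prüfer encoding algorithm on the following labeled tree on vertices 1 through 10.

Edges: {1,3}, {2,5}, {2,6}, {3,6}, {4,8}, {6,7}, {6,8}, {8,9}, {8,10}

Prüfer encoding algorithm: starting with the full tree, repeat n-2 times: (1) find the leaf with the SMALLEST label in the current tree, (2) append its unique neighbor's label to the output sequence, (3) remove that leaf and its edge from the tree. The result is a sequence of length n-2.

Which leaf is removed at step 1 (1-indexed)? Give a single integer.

Step 1: current leaves = {1,4,5,7,9,10}. Remove leaf 1 (neighbor: 3).

Answer: 1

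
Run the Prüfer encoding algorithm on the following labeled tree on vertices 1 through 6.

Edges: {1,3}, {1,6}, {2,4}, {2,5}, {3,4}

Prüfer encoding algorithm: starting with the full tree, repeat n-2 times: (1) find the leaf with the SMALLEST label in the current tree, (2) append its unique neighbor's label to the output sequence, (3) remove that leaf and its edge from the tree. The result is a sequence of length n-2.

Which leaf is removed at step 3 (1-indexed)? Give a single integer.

Answer: 4

Derivation:
Step 1: current leaves = {5,6}. Remove leaf 5 (neighbor: 2).
Step 2: current leaves = {2,6}. Remove leaf 2 (neighbor: 4).
Step 3: current leaves = {4,6}. Remove leaf 4 (neighbor: 3).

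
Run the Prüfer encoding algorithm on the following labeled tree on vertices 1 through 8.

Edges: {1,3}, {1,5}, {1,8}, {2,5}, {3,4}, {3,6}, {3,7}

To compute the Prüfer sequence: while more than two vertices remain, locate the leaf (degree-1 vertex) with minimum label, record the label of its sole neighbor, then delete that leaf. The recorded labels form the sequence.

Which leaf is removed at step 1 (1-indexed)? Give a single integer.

Answer: 2

Derivation:
Step 1: current leaves = {2,4,6,7,8}. Remove leaf 2 (neighbor: 5).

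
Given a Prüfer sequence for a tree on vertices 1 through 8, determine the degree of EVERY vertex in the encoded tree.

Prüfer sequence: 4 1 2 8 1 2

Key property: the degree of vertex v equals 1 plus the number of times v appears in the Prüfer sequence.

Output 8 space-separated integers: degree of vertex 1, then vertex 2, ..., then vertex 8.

p_1 = 4: count[4] becomes 1
p_2 = 1: count[1] becomes 1
p_3 = 2: count[2] becomes 1
p_4 = 8: count[8] becomes 1
p_5 = 1: count[1] becomes 2
p_6 = 2: count[2] becomes 2
Degrees (1 + count): deg[1]=1+2=3, deg[2]=1+2=3, deg[3]=1+0=1, deg[4]=1+1=2, deg[5]=1+0=1, deg[6]=1+0=1, deg[7]=1+0=1, deg[8]=1+1=2

Answer: 3 3 1 2 1 1 1 2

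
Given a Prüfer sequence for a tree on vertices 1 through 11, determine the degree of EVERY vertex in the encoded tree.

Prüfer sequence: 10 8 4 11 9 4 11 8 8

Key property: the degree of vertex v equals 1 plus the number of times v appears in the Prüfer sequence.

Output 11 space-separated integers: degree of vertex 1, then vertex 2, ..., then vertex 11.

p_1 = 10: count[10] becomes 1
p_2 = 8: count[8] becomes 1
p_3 = 4: count[4] becomes 1
p_4 = 11: count[11] becomes 1
p_5 = 9: count[9] becomes 1
p_6 = 4: count[4] becomes 2
p_7 = 11: count[11] becomes 2
p_8 = 8: count[8] becomes 2
p_9 = 8: count[8] becomes 3
Degrees (1 + count): deg[1]=1+0=1, deg[2]=1+0=1, deg[3]=1+0=1, deg[4]=1+2=3, deg[5]=1+0=1, deg[6]=1+0=1, deg[7]=1+0=1, deg[8]=1+3=4, deg[9]=1+1=2, deg[10]=1+1=2, deg[11]=1+2=3

Answer: 1 1 1 3 1 1 1 4 2 2 3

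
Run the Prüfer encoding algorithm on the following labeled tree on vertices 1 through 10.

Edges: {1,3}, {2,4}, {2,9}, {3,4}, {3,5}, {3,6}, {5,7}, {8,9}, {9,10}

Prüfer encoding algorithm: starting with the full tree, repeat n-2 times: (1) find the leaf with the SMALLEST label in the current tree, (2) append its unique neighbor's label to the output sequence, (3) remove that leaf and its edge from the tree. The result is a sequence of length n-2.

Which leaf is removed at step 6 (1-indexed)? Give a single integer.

Answer: 4

Derivation:
Step 1: current leaves = {1,6,7,8,10}. Remove leaf 1 (neighbor: 3).
Step 2: current leaves = {6,7,8,10}. Remove leaf 6 (neighbor: 3).
Step 3: current leaves = {7,8,10}. Remove leaf 7 (neighbor: 5).
Step 4: current leaves = {5,8,10}. Remove leaf 5 (neighbor: 3).
Step 5: current leaves = {3,8,10}. Remove leaf 3 (neighbor: 4).
Step 6: current leaves = {4,8,10}. Remove leaf 4 (neighbor: 2).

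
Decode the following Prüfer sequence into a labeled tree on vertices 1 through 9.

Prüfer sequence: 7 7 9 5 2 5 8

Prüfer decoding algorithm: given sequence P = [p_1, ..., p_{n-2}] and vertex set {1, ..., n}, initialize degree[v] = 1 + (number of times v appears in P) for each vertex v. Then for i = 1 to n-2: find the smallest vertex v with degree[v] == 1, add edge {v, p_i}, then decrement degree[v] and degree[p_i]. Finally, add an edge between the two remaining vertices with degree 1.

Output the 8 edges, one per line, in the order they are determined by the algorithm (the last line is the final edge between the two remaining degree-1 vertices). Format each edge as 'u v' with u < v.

Initial degrees: {1:1, 2:2, 3:1, 4:1, 5:3, 6:1, 7:3, 8:2, 9:2}
Step 1: smallest deg-1 vertex = 1, p_1 = 7. Add edge {1,7}. Now deg[1]=0, deg[7]=2.
Step 2: smallest deg-1 vertex = 3, p_2 = 7. Add edge {3,7}. Now deg[3]=0, deg[7]=1.
Step 3: smallest deg-1 vertex = 4, p_3 = 9. Add edge {4,9}. Now deg[4]=0, deg[9]=1.
Step 4: smallest deg-1 vertex = 6, p_4 = 5. Add edge {5,6}. Now deg[6]=0, deg[5]=2.
Step 5: smallest deg-1 vertex = 7, p_5 = 2. Add edge {2,7}. Now deg[7]=0, deg[2]=1.
Step 6: smallest deg-1 vertex = 2, p_6 = 5. Add edge {2,5}. Now deg[2]=0, deg[5]=1.
Step 7: smallest deg-1 vertex = 5, p_7 = 8. Add edge {5,8}. Now deg[5]=0, deg[8]=1.
Final: two remaining deg-1 vertices are 8, 9. Add edge {8,9}.

Answer: 1 7
3 7
4 9
5 6
2 7
2 5
5 8
8 9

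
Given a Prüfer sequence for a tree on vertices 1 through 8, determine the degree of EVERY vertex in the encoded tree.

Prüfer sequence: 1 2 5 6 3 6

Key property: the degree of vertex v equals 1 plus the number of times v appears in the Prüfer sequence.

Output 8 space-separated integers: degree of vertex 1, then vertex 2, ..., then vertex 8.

Answer: 2 2 2 1 2 3 1 1

Derivation:
p_1 = 1: count[1] becomes 1
p_2 = 2: count[2] becomes 1
p_3 = 5: count[5] becomes 1
p_4 = 6: count[6] becomes 1
p_5 = 3: count[3] becomes 1
p_6 = 6: count[6] becomes 2
Degrees (1 + count): deg[1]=1+1=2, deg[2]=1+1=2, deg[3]=1+1=2, deg[4]=1+0=1, deg[5]=1+1=2, deg[6]=1+2=3, deg[7]=1+0=1, deg[8]=1+0=1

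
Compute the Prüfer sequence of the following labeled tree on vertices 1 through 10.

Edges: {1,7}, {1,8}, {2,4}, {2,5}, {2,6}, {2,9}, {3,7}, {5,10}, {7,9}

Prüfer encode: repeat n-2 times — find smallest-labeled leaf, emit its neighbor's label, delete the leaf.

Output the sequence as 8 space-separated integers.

Answer: 7 2 2 1 7 9 2 5

Derivation:
Step 1: leaves = {3,4,6,8,10}. Remove smallest leaf 3, emit neighbor 7.
Step 2: leaves = {4,6,8,10}. Remove smallest leaf 4, emit neighbor 2.
Step 3: leaves = {6,8,10}. Remove smallest leaf 6, emit neighbor 2.
Step 4: leaves = {8,10}. Remove smallest leaf 8, emit neighbor 1.
Step 5: leaves = {1,10}. Remove smallest leaf 1, emit neighbor 7.
Step 6: leaves = {7,10}. Remove smallest leaf 7, emit neighbor 9.
Step 7: leaves = {9,10}. Remove smallest leaf 9, emit neighbor 2.
Step 8: leaves = {2,10}. Remove smallest leaf 2, emit neighbor 5.
Done: 2 vertices remain (5, 10). Sequence = [7 2 2 1 7 9 2 5]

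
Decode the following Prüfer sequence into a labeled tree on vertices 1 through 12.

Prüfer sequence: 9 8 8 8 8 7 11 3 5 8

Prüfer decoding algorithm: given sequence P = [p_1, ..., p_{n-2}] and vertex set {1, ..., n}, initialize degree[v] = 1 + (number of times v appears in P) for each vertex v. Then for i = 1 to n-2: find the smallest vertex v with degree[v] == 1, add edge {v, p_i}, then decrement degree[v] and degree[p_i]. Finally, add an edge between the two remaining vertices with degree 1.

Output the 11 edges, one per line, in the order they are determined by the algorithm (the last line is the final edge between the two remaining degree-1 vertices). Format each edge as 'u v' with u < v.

Initial degrees: {1:1, 2:1, 3:2, 4:1, 5:2, 6:1, 7:2, 8:6, 9:2, 10:1, 11:2, 12:1}
Step 1: smallest deg-1 vertex = 1, p_1 = 9. Add edge {1,9}. Now deg[1]=0, deg[9]=1.
Step 2: smallest deg-1 vertex = 2, p_2 = 8. Add edge {2,8}. Now deg[2]=0, deg[8]=5.
Step 3: smallest deg-1 vertex = 4, p_3 = 8. Add edge {4,8}. Now deg[4]=0, deg[8]=4.
Step 4: smallest deg-1 vertex = 6, p_4 = 8. Add edge {6,8}. Now deg[6]=0, deg[8]=3.
Step 5: smallest deg-1 vertex = 9, p_5 = 8. Add edge {8,9}. Now deg[9]=0, deg[8]=2.
Step 6: smallest deg-1 vertex = 10, p_6 = 7. Add edge {7,10}. Now deg[10]=0, deg[7]=1.
Step 7: smallest deg-1 vertex = 7, p_7 = 11. Add edge {7,11}. Now deg[7]=0, deg[11]=1.
Step 8: smallest deg-1 vertex = 11, p_8 = 3. Add edge {3,11}. Now deg[11]=0, deg[3]=1.
Step 9: smallest deg-1 vertex = 3, p_9 = 5. Add edge {3,5}. Now deg[3]=0, deg[5]=1.
Step 10: smallest deg-1 vertex = 5, p_10 = 8. Add edge {5,8}. Now deg[5]=0, deg[8]=1.
Final: two remaining deg-1 vertices are 8, 12. Add edge {8,12}.

Answer: 1 9
2 8
4 8
6 8
8 9
7 10
7 11
3 11
3 5
5 8
8 12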